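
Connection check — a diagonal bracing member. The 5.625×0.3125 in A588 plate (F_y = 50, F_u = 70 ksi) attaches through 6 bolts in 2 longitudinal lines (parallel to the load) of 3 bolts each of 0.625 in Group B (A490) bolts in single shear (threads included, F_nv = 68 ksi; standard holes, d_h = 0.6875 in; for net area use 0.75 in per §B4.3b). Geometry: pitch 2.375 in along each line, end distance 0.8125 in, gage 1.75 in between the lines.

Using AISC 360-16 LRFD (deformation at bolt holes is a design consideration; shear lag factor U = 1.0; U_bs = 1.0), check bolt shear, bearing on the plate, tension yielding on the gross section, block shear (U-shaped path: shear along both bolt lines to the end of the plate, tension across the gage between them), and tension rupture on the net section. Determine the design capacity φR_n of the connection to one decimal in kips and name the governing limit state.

Bolt shear: A_b = π(0.625)²/4 = 0.3068 in². φR_n = 0.75 × 68 × 0.3068 × 6 × 1 = 93.9 kips.
Bearing (0.3125 in plate, F_u = 70 ksi): end bolts L_c = 0.8125 − 0.6875/2 = 0.46875, R_n = min(1.2×0.46875×0.3125×70, 2.4×0.625×0.3125×70) = 12.305 kips/bolt; interior L_c = 2.375 − 0.6875 = 1.6875, R_n = 32.813 kips/bolt. φR_n = 0.75 × (2×12.305 + 4×32.813) = 116.9 kips.
Tension yield (gross): A_g = 5.625×0.3125 = 1.7578 in². φR_n = 0.90 × 50 × 1.7578 = 79.1 kips.
Block shear: shear path 2×[0.8125+2×2.375] = 2×5.5625 in, A_gv = 3.4766, A_nv = 2×(5.5625 − 2.5×0.75)×0.3125 = 2.3047 in²; tension across gage: (1.75 − 1×0.75)×0.3125 = 0.3125 in². R_n = min(0.6×70×2.3047, 0.6×50×3.4766) + 1.0×70×0.3125 = min(96.797, 104.3) + 21.875 = 118.67 kips. φR_n = 0.75 × 118.67 = 89.0 kips.
Tension rupture (net): A_n = (5.625 − 2×0.75)×0.3125 = 1.2891 in² (U = 1.0, A_e = A_n). φR_n = 0.75 × 70 × 1.2891 = 67.7 kips.
Governing: min(93.9, 116.9, 79.1, 89.0, 67.7) = 67.7 kips → net-section rupture.

67.7 kips (net-section rupture governs)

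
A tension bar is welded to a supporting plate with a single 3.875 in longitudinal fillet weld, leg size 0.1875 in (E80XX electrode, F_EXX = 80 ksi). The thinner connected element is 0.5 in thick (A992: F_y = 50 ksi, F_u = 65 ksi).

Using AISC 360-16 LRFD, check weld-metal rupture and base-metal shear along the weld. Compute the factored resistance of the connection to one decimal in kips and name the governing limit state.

18.5 kips (weld metal governs)

Weld metal: throat = 0.707×0.1875 = 0.13256 in, L = 3.875 in. φR_n = 0.75 × 0.6 × 80 × 0.13256 × 3.875 = 18.5 kips.
Base metal shear (0.5 in plate): yield φR_n = 1.0×0.6×50×0.5×3.875 = 58.1 kips; rupture φR_n = 0.75×0.6×65×0.5×3.875 = 56.7 kips; take 56.7 kips (rupture).
Governing: min(18.5, 56.7) = 18.5 kips → weld metal.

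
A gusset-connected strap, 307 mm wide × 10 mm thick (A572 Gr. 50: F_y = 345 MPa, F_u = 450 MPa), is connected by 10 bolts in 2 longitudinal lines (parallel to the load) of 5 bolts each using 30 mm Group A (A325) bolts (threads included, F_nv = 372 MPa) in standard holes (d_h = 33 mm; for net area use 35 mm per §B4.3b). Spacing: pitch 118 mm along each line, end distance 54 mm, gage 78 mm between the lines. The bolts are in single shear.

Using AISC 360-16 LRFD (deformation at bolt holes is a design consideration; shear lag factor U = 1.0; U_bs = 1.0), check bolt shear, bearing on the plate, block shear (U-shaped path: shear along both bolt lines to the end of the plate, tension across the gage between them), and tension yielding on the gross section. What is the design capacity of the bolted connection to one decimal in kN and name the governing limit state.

Bolt shear: A_b = π(30)²/4 = 706.86 mm². φR_n = 0.75 × 372 × 706.86 × 10 × 1 = 1972.1 kN.
Bearing (10 mm plate, F_u = 450 MPa): end bolts L_c = 54 − 33/2 = 37.5, R_n = min(1.2×37.5×10×450, 2.4×30×10×450) = 202.5 kN/bolt; interior L_c = 118 − 33 = 85, R_n = 324 kN/bolt. φR_n = 0.75 × (2×202.5 + 8×324) = 2247.8 kN.
Block shear: shear path 2×[54+4×118] = 2×526 mm, A_gv = 10520, A_nv = 2×(526 − 4.5×35)×10 = 7370 mm²; tension across gage: (78 − 1×35)×10 = 430 mm². R_n = min(0.6×450×7370, 0.6×345×10520) + 1.0×450×430 = min(1989.9, 2177.6) + 193.5 = 2183.4 kN. φR_n = 0.75 × 2183.4 = 1637.6 kN.
Tension yield (gross): A_g = 307×10 = 3070 mm². φR_n = 0.90 × 345 × 3070 = 953.2 kN.
Governing: min(1972.1, 2247.8, 1637.6, 953.2) = 953.2 kN → gross-section yield.

953.2 kN (gross-section yield governs)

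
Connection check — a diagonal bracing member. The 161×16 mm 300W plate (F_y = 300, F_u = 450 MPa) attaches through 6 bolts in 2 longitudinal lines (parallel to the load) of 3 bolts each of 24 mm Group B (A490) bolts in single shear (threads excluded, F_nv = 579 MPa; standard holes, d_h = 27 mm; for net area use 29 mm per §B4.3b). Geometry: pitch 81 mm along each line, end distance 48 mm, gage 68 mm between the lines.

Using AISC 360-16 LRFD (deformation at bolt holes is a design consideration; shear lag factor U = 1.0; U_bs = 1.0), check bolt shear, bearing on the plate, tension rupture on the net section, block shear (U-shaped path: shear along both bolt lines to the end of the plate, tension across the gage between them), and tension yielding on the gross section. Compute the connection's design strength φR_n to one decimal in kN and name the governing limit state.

556.2 kN (net-section rupture governs)

Bolt shear: A_b = π(24)²/4 = 452.39 mm². φR_n = 0.75 × 579 × 452.39 × 6 × 1 = 1178.7 kN.
Bearing (16 mm plate, F_u = 450 MPa): end bolts L_c = 48 − 27/2 = 34.5, R_n = min(1.2×34.5×16×450, 2.4×24×16×450) = 298.08 kN/bolt; interior L_c = 81 − 27 = 54, R_n = 414.72 kN/bolt. φR_n = 0.75 × (2×298.08 + 4×414.72) = 1691.3 kN.
Tension rupture (net): A_n = (161 − 2×29)×16 = 1648 mm² (U = 1.0, A_e = A_n). φR_n = 0.75 × 450 × 1648 = 556.2 kN.
Block shear: shear path 2×[48+2×81] = 2×210 mm, A_gv = 6720, A_nv = 2×(210 − 2.5×29)×16 = 4400 mm²; tension across gage: (68 − 1×29)×16 = 624 mm². R_n = min(0.6×450×4400, 0.6×300×6720) + 1.0×450×624 = min(1188, 1209.6) + 280.8 = 1468.8 kN. φR_n = 0.75 × 1468.8 = 1101.6 kN.
Tension yield (gross): A_g = 161×16 = 2576 mm². φR_n = 0.90 × 300 × 2576 = 695.5 kN.
Governing: min(1178.7, 1691.3, 556.2, 1101.6, 695.5) = 556.2 kN → net-section rupture.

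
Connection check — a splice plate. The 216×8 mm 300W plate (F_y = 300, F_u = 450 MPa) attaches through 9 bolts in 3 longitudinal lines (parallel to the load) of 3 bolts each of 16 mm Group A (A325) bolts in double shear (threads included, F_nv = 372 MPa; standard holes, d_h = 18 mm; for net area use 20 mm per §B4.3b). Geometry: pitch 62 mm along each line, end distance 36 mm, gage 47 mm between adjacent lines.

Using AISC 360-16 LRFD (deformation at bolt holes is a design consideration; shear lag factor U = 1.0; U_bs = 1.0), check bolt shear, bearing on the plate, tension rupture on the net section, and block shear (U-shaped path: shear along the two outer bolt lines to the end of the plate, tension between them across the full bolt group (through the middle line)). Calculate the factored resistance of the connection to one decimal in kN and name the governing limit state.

421.2 kN (net-section rupture governs)

Bolt shear: A_b = π(16)²/4 = 201.06 mm². φR_n = 0.75 × 372 × 201.06 × 9 × 2 = 1009.7 kN.
Bearing (8 mm plate, F_u = 450 MPa): end bolts L_c = 36 − 18/2 = 27, R_n = min(1.2×27×8×450, 2.4×16×8×450) = 116.64 kN/bolt; interior L_c = 62 − 18 = 44, R_n = 138.24 kN/bolt. φR_n = 0.75 × (3×116.64 + 6×138.24) = 884.5 kN.
Tension rupture (net): A_n = (216 − 3×20)×8 = 1248 mm² (U = 1.0, A_e = A_n). φR_n = 0.75 × 450 × 1248 = 421.2 kN.
Block shear: shear path 2×[36+2×62] = 2×160 mm, A_gv = 2560, A_nv = 2×(160 − 2.5×20)×8 = 1760 mm²; tension across gage: (94 − 2×20)×8 = 432 mm². R_n = min(0.6×450×1760, 0.6×300×2560) + 1.0×450×432 = min(475.2, 460.8) + 194.4 = 655.2 kN. φR_n = 0.75 × 655.2 = 491.4 kN.
Governing: min(1009.7, 884.5, 421.2, 491.4) = 421.2 kN → net-section rupture.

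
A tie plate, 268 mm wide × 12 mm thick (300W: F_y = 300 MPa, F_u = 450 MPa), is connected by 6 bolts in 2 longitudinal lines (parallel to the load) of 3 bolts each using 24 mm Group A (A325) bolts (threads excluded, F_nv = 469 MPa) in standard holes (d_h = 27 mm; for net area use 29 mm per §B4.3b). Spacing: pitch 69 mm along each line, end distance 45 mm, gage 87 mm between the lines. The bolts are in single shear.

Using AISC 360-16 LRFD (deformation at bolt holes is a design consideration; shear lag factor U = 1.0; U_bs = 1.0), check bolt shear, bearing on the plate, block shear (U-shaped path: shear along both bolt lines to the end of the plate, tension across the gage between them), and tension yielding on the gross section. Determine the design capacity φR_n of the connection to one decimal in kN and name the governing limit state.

771.9 kN (block shear governs)

Bolt shear: A_b = π(24)²/4 = 452.39 mm². φR_n = 0.75 × 469 × 452.39 × 6 × 1 = 954.8 kN.
Bearing (12 mm plate, F_u = 450 MPa): end bolts L_c = 45 − 27/2 = 31.5, R_n = min(1.2×31.5×12×450, 2.4×24×12×450) = 204.12 kN/bolt; interior L_c = 69 − 27 = 42, R_n = 272.16 kN/bolt. φR_n = 0.75 × (2×204.12 + 4×272.16) = 1122.7 kN.
Block shear: shear path 2×[45+2×69] = 2×183 mm, A_gv = 4392, A_nv = 2×(183 − 2.5×29)×12 = 2652 mm²; tension across gage: (87 − 1×29)×12 = 696 mm². R_n = min(0.6×450×2652, 0.6×300×4392) + 1.0×450×696 = min(716.04, 790.56) + 313.2 = 1029.2 kN. φR_n = 0.75 × 1029.2 = 771.9 kN.
Tension yield (gross): A_g = 268×12 = 3216 mm². φR_n = 0.90 × 300 × 3216 = 868.3 kN.
Governing: min(954.8, 1122.7, 771.9, 868.3) = 771.9 kN → block shear.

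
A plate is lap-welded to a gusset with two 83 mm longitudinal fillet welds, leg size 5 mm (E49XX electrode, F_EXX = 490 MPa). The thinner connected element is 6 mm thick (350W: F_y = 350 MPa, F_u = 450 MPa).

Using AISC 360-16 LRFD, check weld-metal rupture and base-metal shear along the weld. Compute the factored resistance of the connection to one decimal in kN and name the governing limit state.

129.4 kN (weld metal governs)

Weld metal: throat = 0.707×5 = 3.535 mm, L = 2×83 = 166 mm. φR_n = 0.75 × 0.6 × 490 × 3.535 × 166 = 129.4 kN.
Base metal shear (6 mm plate): yield φR_n = 1.0×0.6×350×6×166 = 209.2 kN; rupture φR_n = 0.75×0.6×450×6×166 = 201.7 kN; take 201.7 kN (rupture).
Governing: min(129.4, 201.7) = 129.4 kN → weld metal.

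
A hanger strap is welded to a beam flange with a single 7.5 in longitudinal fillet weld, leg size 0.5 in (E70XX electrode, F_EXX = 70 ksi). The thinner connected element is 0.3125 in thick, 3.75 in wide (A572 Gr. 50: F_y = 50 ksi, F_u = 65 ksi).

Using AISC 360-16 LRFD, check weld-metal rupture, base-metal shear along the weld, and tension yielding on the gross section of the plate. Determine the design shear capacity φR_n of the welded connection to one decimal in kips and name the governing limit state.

52.7 kips (gross-section yield governs)

Weld metal: throat = 0.707×0.5 = 0.3535 in, L = 7.5 in. φR_n = 0.75 × 0.6 × 70 × 0.3535 × 7.5 = 83.5 kips.
Base metal shear (0.3125 in plate): yield φR_n = 1.0×0.6×50×0.3125×7.5 = 70.3 kips; rupture φR_n = 0.75×0.6×65×0.3125×7.5 = 68.6 kips; take 68.6 kips (rupture).
Tension yield (gross): A_g = 3.75×0.3125 = 1.1719 in². φR_n = 0.90 × 50 × 1.1719 = 52.7 kips.
Governing: min(83.5, 68.6, 52.7) = 52.7 kips → gross-section yield.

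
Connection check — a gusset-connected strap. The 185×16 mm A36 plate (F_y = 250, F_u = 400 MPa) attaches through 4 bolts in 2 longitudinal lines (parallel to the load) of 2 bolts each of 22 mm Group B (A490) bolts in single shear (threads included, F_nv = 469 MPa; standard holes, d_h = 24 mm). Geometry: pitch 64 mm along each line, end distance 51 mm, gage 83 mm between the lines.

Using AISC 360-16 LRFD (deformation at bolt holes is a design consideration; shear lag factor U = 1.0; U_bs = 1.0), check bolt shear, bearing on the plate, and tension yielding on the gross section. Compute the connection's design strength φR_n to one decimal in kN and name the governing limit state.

Bolt shear: A_b = π(22)²/4 = 380.13 mm². φR_n = 0.75 × 469 × 380.13 × 4 × 1 = 534.8 kN.
Bearing (16 mm plate, F_u = 400 MPa): end bolts L_c = 51 − 24/2 = 39, R_n = min(1.2×39×16×400, 2.4×22×16×400) = 299.52 kN/bolt; interior L_c = 64 − 24 = 40, R_n = 307.2 kN/bolt. φR_n = 0.75 × (2×299.52 + 2×307.2) = 910.1 kN.
Tension yield (gross): A_g = 185×16 = 2960 mm². φR_n = 0.90 × 250 × 2960 = 666.0 kN.
Governing: min(534.8, 910.1, 666.0) = 534.8 kN → bolt shear.

534.8 kN (bolt shear governs)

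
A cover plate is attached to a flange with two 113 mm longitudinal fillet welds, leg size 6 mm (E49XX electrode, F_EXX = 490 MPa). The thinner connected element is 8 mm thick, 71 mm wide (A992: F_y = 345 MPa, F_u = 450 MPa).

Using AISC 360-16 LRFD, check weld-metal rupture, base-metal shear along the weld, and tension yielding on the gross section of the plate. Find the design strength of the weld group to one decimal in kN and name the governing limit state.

Weld metal: throat = 0.707×6 = 4.242 mm, L = 2×113 = 226 mm. φR_n = 0.75 × 0.6 × 490 × 4.242 × 226 = 211.4 kN.
Base metal shear (8 mm plate): yield φR_n = 1.0×0.6×345×8×226 = 374.3 kN; rupture φR_n = 0.75×0.6×450×8×226 = 366.1 kN; take 366.1 kN (rupture).
Tension yield (gross): A_g = 71×8 = 568 mm². φR_n = 0.90 × 345 × 568 = 176.4 kN.
Governing: min(211.4, 366.1, 176.4) = 176.4 kN → gross-section yield.

176.4 kN (gross-section yield governs)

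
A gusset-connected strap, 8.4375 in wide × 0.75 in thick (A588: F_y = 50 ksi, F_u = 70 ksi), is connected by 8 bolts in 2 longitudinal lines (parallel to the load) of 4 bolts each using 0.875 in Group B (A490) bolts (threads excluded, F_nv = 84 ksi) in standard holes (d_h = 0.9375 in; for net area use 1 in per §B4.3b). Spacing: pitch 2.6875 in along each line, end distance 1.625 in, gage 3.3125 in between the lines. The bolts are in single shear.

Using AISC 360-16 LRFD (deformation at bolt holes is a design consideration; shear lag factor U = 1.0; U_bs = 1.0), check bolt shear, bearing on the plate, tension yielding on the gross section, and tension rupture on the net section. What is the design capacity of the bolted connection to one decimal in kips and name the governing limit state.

Bolt shear: A_b = π(0.875)²/4 = 0.60132 in². φR_n = 0.75 × 84 × 0.60132 × 8 × 1 = 303.1 kips.
Bearing (0.75 in plate, F_u = 70 ksi): end bolts L_c = 1.625 − 0.9375/2 = 1.15625, R_n = min(1.2×1.15625×0.75×70, 2.4×0.875×0.75×70) = 72.844 kips/bolt; interior L_c = 2.6875 − 0.9375 = 1.75, R_n = 110.25 kips/bolt. φR_n = 0.75 × (2×72.844 + 6×110.25) = 605.4 kips.
Tension yield (gross): A_g = 8.4375×0.75 = 6.3281 in². φR_n = 0.90 × 50 × 6.3281 = 284.8 kips.
Tension rupture (net): A_n = (8.4375 − 2×1)×0.75 = 4.8281 in² (U = 1.0, A_e = A_n). φR_n = 0.75 × 70 × 4.8281 = 253.5 kips.
Governing: min(303.1, 605.4, 284.8, 253.5) = 253.5 kips → net-section rupture.

253.5 kips (net-section rupture governs)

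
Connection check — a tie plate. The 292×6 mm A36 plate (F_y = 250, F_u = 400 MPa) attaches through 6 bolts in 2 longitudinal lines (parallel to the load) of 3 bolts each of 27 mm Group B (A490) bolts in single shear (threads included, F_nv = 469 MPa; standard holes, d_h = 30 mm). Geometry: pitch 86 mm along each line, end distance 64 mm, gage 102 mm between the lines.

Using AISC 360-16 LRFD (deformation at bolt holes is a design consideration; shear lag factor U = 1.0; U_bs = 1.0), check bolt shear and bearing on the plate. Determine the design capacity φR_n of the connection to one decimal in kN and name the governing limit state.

Bolt shear: A_b = π(27)²/4 = 572.56 mm². φR_n = 0.75 × 469 × 572.56 × 6 × 1 = 1208.4 kN.
Bearing (6 mm plate, F_u = 400 MPa): end bolts L_c = 64 − 30/2 = 49, R_n = min(1.2×49×6×400, 2.4×27×6×400) = 141.12 kN/bolt; interior L_c = 86 − 30 = 56, R_n = 155.52 kN/bolt. φR_n = 0.75 × (2×141.12 + 4×155.52) = 678.2 kN.
Governing: min(1208.4, 678.2) = 678.2 kN → bearing.

678.2 kN (bearing governs)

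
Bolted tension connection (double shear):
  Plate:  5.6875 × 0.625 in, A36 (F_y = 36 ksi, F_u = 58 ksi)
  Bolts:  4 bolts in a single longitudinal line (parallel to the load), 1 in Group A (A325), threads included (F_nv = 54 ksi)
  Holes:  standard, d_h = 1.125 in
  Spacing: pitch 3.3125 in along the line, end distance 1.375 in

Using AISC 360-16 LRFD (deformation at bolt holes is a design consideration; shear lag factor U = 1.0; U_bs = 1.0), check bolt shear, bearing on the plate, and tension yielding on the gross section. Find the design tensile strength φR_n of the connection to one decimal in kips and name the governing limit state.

Bolt shear: A_b = π(1)²/4 = 0.7854 in². φR_n = 0.75 × 54 × 0.7854 × 4 × 2 = 254.5 kips.
Bearing (0.625 in plate, F_u = 58 ksi): end bolts L_c = 1.375 − 1.125/2 = 0.8125, R_n = min(1.2×0.8125×0.625×58, 2.4×1×0.625×58) = 35.344 kips/bolt; interior L_c = 3.3125 − 1.125 = 2.1875, R_n = 87 kips/bolt. φR_n = 0.75 × (1×35.344 + 3×87) = 222.3 kips.
Tension yield (gross): A_g = 5.6875×0.625 = 3.5547 in². φR_n = 0.90 × 36 × 3.5547 = 115.2 kips.
Governing: min(254.5, 222.3, 115.2) = 115.2 kips → gross-section yield.

115.2 kips (gross-section yield governs)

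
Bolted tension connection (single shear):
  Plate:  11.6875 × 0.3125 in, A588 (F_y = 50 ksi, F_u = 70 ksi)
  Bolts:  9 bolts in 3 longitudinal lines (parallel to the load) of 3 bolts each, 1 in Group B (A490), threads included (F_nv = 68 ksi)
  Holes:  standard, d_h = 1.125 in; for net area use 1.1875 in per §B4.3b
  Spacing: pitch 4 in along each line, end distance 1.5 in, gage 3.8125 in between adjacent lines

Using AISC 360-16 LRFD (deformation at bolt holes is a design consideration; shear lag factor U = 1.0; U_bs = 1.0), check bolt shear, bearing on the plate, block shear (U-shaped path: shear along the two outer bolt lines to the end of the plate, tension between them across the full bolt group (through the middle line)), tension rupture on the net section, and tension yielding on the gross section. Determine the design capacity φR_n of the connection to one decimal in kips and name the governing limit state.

133.3 kips (net-section rupture governs)

Bolt shear: A_b = π(1)²/4 = 0.7854 in². φR_n = 0.75 × 68 × 0.7854 × 9 × 1 = 360.5 kips.
Bearing (0.3125 in plate, F_u = 70 ksi): end bolts L_c = 1.5 − 1.125/2 = 0.9375, R_n = min(1.2×0.9375×0.3125×70, 2.4×1×0.3125×70) = 24.609 kips/bolt; interior L_c = 4 − 1.125 = 2.875, R_n = 52.5 kips/bolt. φR_n = 0.75 × (3×24.609 + 6×52.5) = 291.6 kips.
Block shear: shear path 2×[1.5+2×4] = 2×9.5 in, A_gv = 5.9375, A_nv = 2×(9.5 − 2.5×1.1875)×0.3125 = 4.082 in²; tension across gage: (7.625 − 2×1.1875)×0.3125 = 1.6406 in². R_n = min(0.6×70×4.082, 0.6×50×5.9375) + 1.0×70×1.6406 = min(171.44, 178.13) + 114.84 = 286.28 kips. φR_n = 0.75 × 286.28 = 214.7 kips.
Tension rupture (net): A_n = (11.6875 − 3×1.1875)×0.3125 = 2.5391 in² (U = 1.0, A_e = A_n). φR_n = 0.75 × 70 × 2.5391 = 133.3 kips.
Tension yield (gross): A_g = 11.6875×0.3125 = 3.6523 in². φR_n = 0.90 × 50 × 3.6523 = 164.4 kips.
Governing: min(360.5, 291.6, 214.7, 133.3, 164.4) = 133.3 kips → net-section rupture.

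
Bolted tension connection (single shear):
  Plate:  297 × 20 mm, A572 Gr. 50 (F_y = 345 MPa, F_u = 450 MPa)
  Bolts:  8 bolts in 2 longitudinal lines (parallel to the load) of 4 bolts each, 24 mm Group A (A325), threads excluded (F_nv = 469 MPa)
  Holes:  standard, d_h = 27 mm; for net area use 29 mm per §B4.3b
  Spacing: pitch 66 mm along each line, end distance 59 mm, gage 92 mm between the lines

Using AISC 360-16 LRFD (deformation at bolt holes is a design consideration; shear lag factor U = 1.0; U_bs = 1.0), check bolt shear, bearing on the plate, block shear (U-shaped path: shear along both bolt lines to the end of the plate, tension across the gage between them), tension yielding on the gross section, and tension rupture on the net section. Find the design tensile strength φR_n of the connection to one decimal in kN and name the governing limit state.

1273.0 kN (bolt shear governs)

Bolt shear: A_b = π(24)²/4 = 452.39 mm². φR_n = 0.75 × 469 × 452.39 × 8 × 1 = 1273.0 kN.
Bearing (20 mm plate, F_u = 450 MPa): end bolts L_c = 59 − 27/2 = 45.5, R_n = min(1.2×45.5×20×450, 2.4×24×20×450) = 491.4 kN/bolt; interior L_c = 66 − 27 = 39, R_n = 421.2 kN/bolt. φR_n = 0.75 × (2×491.4 + 6×421.2) = 2632.5 kN.
Block shear: shear path 2×[59+3×66] = 2×257 mm, A_gv = 10280, A_nv = 2×(257 − 3.5×29)×20 = 6220 mm²; tension across gage: (92 − 1×29)×20 = 1260 mm². R_n = min(0.6×450×6220, 0.6×345×10280) + 1.0×450×1260 = min(1679.4, 2128) + 567 = 2246.4 kN. φR_n = 0.75 × 2246.4 = 1684.8 kN.
Tension yield (gross): A_g = 297×20 = 5940 mm². φR_n = 0.90 × 345 × 5940 = 1844.4 kN.
Tension rupture (net): A_n = (297 − 2×29)×20 = 4780 mm² (U = 1.0, A_e = A_n). φR_n = 0.75 × 450 × 4780 = 1613.3 kN.
Governing: min(1273.0, 2632.5, 1684.8, 1844.4, 1613.3) = 1273.0 kN → bolt shear.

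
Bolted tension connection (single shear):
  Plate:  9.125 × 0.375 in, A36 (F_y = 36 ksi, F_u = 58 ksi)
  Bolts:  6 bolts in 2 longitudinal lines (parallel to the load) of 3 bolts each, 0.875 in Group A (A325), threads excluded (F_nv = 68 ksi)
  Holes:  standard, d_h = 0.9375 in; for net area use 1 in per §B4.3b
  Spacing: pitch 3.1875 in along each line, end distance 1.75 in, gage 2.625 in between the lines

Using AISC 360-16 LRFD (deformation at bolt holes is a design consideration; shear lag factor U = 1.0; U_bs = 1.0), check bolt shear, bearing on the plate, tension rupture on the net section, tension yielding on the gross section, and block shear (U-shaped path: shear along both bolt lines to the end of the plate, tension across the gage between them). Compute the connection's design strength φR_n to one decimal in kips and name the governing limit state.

110.9 kips (gross-section yield governs)

Bolt shear: A_b = π(0.875)²/4 = 0.60132 in². φR_n = 0.75 × 68 × 0.60132 × 6 × 1 = 184.0 kips.
Bearing (0.375 in plate, F_u = 58 ksi): end bolts L_c = 1.75 − 0.9375/2 = 1.28125, R_n = min(1.2×1.28125×0.375×58, 2.4×0.875×0.375×58) = 33.441 kips/bolt; interior L_c = 3.1875 − 0.9375 = 2.25, R_n = 45.675 kips/bolt. φR_n = 0.75 × (2×33.441 + 4×45.675) = 187.2 kips.
Tension rupture (net): A_n = (9.125 − 2×1)×0.375 = 2.6719 in² (U = 1.0, A_e = A_n). φR_n = 0.75 × 58 × 2.6719 = 116.2 kips.
Tension yield (gross): A_g = 9.125×0.375 = 3.4219 in². φR_n = 0.90 × 36 × 3.4219 = 110.9 kips.
Block shear: shear path 2×[1.75+2×3.1875] = 2×8.125 in, A_gv = 6.0938, A_nv = 2×(8.125 − 2.5×1)×0.375 = 4.2188 in²; tension across gage: (2.625 − 1×1)×0.375 = 0.60938 in². R_n = min(0.6×58×4.2188, 0.6×36×6.0938) + 1.0×58×0.60938 = min(146.81, 131.63) + 35.344 = 166.97 kips. φR_n = 0.75 × 166.97 = 125.2 kips.
Governing: min(184.0, 187.2, 116.2, 110.9, 125.2) = 110.9 kips → gross-section yield.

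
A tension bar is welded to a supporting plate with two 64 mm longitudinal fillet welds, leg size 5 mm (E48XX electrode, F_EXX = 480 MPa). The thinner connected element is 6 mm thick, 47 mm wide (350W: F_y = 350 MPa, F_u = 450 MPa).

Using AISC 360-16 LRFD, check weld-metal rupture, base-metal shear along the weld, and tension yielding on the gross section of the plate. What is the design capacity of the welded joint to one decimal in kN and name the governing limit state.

Weld metal: throat = 0.707×5 = 3.535 mm, L = 2×64 = 128 mm. φR_n = 0.75 × 0.6 × 480 × 3.535 × 128 = 97.7 kN.
Base metal shear (6 mm plate): yield φR_n = 1.0×0.6×350×6×128 = 161.3 kN; rupture φR_n = 0.75×0.6×450×6×128 = 155.5 kN; take 155.5 kN (rupture).
Tension yield (gross): A_g = 47×6 = 282 mm². φR_n = 0.90 × 350 × 282 = 88.8 kN.
Governing: min(97.7, 155.5, 88.8) = 88.8 kN → gross-section yield.

88.8 kN (gross-section yield governs)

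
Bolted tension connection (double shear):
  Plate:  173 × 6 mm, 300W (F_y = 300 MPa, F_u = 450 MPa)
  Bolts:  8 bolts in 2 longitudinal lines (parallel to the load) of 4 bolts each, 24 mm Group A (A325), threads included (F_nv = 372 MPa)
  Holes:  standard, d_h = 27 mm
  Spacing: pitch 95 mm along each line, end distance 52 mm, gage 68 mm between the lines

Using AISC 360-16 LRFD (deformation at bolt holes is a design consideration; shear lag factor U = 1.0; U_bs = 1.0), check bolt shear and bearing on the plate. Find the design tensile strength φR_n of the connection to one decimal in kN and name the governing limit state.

Bolt shear: A_b = π(24)²/4 = 452.39 mm². φR_n = 0.75 × 372 × 452.39 × 8 × 2 = 2019.5 kN.
Bearing (6 mm plate, F_u = 450 MPa): end bolts L_c = 52 − 27/2 = 38.5, R_n = min(1.2×38.5×6×450, 2.4×24×6×450) = 124.74 kN/bolt; interior L_c = 95 − 27 = 68, R_n = 155.52 kN/bolt. φR_n = 0.75 × (2×124.74 + 6×155.52) = 887.0 kN.
Governing: min(2019.5, 887.0) = 887.0 kN → bearing.

887.0 kN (bearing governs)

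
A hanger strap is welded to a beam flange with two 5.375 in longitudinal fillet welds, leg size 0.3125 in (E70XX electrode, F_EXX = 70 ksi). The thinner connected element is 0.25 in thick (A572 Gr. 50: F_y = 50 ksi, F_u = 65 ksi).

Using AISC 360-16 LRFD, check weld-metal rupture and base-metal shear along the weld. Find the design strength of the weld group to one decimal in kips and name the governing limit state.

Weld metal: throat = 0.707×0.3125 = 0.22094 in, L = 2×5.375 = 10.75 in. φR_n = 0.75 × 0.6 × 70 × 0.22094 × 10.75 = 74.8 kips.
Base metal shear (0.25 in plate): yield φR_n = 1.0×0.6×50×0.25×10.75 = 80.6 kips; rupture φR_n = 0.75×0.6×65×0.25×10.75 = 78.6 kips; take 78.6 kips (rupture).
Governing: min(74.8, 78.6) = 74.8 kips → weld metal.

74.8 kips (weld metal governs)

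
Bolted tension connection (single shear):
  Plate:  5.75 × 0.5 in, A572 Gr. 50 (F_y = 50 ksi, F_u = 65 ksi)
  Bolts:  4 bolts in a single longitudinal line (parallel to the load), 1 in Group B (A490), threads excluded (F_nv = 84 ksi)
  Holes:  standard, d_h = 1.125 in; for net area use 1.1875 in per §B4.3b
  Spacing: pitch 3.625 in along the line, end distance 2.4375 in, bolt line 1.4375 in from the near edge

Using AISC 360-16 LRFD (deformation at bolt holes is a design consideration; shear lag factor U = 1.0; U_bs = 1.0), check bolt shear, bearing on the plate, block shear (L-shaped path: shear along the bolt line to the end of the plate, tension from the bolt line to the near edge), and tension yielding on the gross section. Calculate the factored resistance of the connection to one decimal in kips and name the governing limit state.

Bolt shear: A_b = π(1)²/4 = 0.7854 in². φR_n = 0.75 × 84 × 0.7854 × 4 × 1 = 197.9 kips.
Bearing (0.5 in plate, F_u = 65 ksi): end bolts L_c = 2.4375 − 1.125/2 = 1.875, R_n = min(1.2×1.875×0.5×65, 2.4×1×0.5×65) = 73.125 kips/bolt; interior L_c = 3.625 − 1.125 = 2.5, R_n = 78 kips/bolt. φR_n = 0.75 × (1×73.125 + 3×78) = 230.3 kips.
Block shear: shear path 1×[2.4375+3×3.625] = 1×13.3125 in, A_gv = 6.6563, A_nv = 1×(13.3125 − 3.5×1.1875)×0.5 = 4.5781 in²; tension to near edge: (1.4375 − 0.5×1.1875)×0.5 = 0.42188 in². R_n = min(0.6×65×4.5781, 0.6×50×6.6563) + 1.0×65×0.42188 = min(178.55, 199.69) + 27.422 = 205.97 kips. φR_n = 0.75 × 205.97 = 154.5 kips.
Tension yield (gross): A_g = 5.75×0.5 = 2.875 in². φR_n = 0.90 × 50 × 2.875 = 129.4 kips.
Governing: min(197.9, 230.3, 154.5, 129.4) = 129.4 kips → gross-section yield.

129.4 kips (gross-section yield governs)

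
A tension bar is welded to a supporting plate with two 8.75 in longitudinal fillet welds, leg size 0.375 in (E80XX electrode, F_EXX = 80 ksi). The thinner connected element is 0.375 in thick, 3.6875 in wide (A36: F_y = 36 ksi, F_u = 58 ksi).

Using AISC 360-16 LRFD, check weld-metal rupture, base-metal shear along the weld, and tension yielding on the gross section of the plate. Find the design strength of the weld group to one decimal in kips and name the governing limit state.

44.8 kips (gross-section yield governs)

Weld metal: throat = 0.707×0.375 = 0.26513 in, L = 2×8.75 = 17.5 in. φR_n = 0.75 × 0.6 × 80 × 0.26513 × 17.5 = 167.0 kips.
Base metal shear (0.375 in plate): yield φR_n = 1.0×0.6×36×0.375×17.5 = 141.8 kips; rupture φR_n = 0.75×0.6×58×0.375×17.5 = 171.3 kips; take 141.8 kips (yield).
Tension yield (gross): A_g = 3.6875×0.375 = 1.3828 in². φR_n = 0.90 × 36 × 1.3828 = 44.8 kips.
Governing: min(167.0, 141.8, 44.8) = 44.8 kips → gross-section yield.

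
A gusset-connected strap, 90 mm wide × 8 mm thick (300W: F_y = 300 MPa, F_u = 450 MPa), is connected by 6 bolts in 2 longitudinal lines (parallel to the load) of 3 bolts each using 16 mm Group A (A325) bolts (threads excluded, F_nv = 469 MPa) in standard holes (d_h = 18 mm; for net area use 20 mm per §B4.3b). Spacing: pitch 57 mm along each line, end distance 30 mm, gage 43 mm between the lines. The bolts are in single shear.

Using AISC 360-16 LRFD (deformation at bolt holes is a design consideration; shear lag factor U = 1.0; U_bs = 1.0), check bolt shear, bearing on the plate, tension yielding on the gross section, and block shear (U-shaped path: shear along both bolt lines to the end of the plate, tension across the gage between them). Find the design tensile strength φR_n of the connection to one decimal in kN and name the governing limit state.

Bolt shear: A_b = π(16)²/4 = 201.06 mm². φR_n = 0.75 × 469 × 201.06 × 6 × 1 = 424.3 kN.
Bearing (8 mm plate, F_u = 450 MPa): end bolts L_c = 30 − 18/2 = 21, R_n = min(1.2×21×8×450, 2.4×16×8×450) = 90.72 kN/bolt; interior L_c = 57 − 18 = 39, R_n = 138.24 kN/bolt. φR_n = 0.75 × (2×90.72 + 4×138.24) = 550.8 kN.
Tension yield (gross): A_g = 90×8 = 720 mm². φR_n = 0.90 × 300 × 720 = 194.4 kN.
Block shear: shear path 2×[30+2×57] = 2×144 mm, A_gv = 2304, A_nv = 2×(144 − 2.5×20)×8 = 1504 mm²; tension across gage: (43 − 1×20)×8 = 184 mm². R_n = min(0.6×450×1504, 0.6×300×2304) + 1.0×450×184 = min(406.08, 414.72) + 82.8 = 488.88 kN. φR_n = 0.75 × 488.88 = 366.7 kN.
Governing: min(424.3, 550.8, 194.4, 366.7) = 194.4 kN → gross-section yield.

194.4 kN (gross-section yield governs)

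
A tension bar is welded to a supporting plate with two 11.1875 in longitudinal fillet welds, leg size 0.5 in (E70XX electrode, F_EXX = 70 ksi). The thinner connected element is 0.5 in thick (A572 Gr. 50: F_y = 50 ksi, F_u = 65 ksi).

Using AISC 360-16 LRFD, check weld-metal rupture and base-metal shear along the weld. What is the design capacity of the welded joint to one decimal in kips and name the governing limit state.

249.2 kips (weld metal governs)

Weld metal: throat = 0.707×0.5 = 0.3535 in, L = 2×11.1875 = 22.375 in. φR_n = 0.75 × 0.6 × 70 × 0.3535 × 22.375 = 249.2 kips.
Base metal shear (0.5 in plate): yield φR_n = 1.0×0.6×50×0.5×22.375 = 335.6 kips; rupture φR_n = 0.75×0.6×65×0.5×22.375 = 327.2 kips; take 327.2 kips (rupture).
Governing: min(249.2, 327.2) = 249.2 kips → weld metal.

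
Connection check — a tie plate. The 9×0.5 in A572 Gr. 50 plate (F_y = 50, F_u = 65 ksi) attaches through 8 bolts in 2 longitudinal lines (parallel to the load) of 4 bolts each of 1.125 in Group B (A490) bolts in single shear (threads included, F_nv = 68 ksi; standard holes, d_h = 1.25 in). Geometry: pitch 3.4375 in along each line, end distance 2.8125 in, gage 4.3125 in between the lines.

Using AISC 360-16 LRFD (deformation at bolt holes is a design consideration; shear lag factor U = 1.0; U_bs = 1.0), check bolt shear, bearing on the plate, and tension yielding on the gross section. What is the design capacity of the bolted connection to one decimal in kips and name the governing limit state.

Bolt shear: A_b = π(1.125)²/4 = 0.99402 in². φR_n = 0.75 × 68 × 0.99402 × 8 × 1 = 405.6 kips.
Bearing (0.5 in plate, F_u = 65 ksi): end bolts L_c = 2.8125 − 1.25/2 = 2.1875, R_n = min(1.2×2.1875×0.5×65, 2.4×1.125×0.5×65) = 85.313 kips/bolt; interior L_c = 3.4375 − 1.25 = 2.1875, R_n = 85.313 kips/bolt. φR_n = 0.75 × (2×85.313 + 6×85.313) = 511.9 kips.
Tension yield (gross): A_g = 9×0.5 = 4.5 in². φR_n = 0.90 × 50 × 4.5 = 202.5 kips.
Governing: min(405.6, 511.9, 202.5) = 202.5 kips → gross-section yield.

202.5 kips (gross-section yield governs)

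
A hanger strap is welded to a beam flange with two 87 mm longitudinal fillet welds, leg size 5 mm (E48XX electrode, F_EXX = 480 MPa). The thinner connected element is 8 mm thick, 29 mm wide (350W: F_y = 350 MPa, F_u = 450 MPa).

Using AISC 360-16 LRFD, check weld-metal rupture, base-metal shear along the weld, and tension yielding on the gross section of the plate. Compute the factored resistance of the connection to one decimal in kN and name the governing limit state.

Weld metal: throat = 0.707×5 = 3.535 mm, L = 2×87 = 174 mm. φR_n = 0.75 × 0.6 × 480 × 3.535 × 174 = 132.9 kN.
Base metal shear (8 mm plate): yield φR_n = 1.0×0.6×350×8×174 = 292.3 kN; rupture φR_n = 0.75×0.6×450×8×174 = 281.9 kN; take 281.9 kN (rupture).
Tension yield (gross): A_g = 29×8 = 232 mm². φR_n = 0.90 × 350 × 232 = 73.1 kN.
Governing: min(132.9, 281.9, 73.1) = 73.1 kN → gross-section yield.

73.1 kN (gross-section yield governs)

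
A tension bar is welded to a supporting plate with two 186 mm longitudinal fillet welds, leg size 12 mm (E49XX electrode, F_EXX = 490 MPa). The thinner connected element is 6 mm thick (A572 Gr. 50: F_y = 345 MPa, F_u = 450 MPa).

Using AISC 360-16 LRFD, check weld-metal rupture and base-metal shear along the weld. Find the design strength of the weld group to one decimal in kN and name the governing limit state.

452.0 kN (base-metal shear governs)

Weld metal: throat = 0.707×12 = 8.484 mm, L = 2×186 = 372 mm. φR_n = 0.75 × 0.6 × 490 × 8.484 × 372 = 695.9 kN.
Base metal shear (6 mm plate): yield φR_n = 1.0×0.6×345×6×372 = 462.0 kN; rupture φR_n = 0.75×0.6×450×6×372 = 452.0 kN; take 452.0 kN (rupture).
Governing: min(695.9, 452.0) = 452.0 kN → base-metal shear.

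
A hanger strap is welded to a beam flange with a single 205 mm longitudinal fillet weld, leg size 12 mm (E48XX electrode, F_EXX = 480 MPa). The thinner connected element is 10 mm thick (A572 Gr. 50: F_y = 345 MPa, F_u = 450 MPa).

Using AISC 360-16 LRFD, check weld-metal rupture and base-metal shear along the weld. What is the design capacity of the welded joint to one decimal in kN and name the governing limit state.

Weld metal: throat = 0.707×12 = 8.484 mm, L = 205 mm. φR_n = 0.75 × 0.6 × 480 × 8.484 × 205 = 375.7 kN.
Base metal shear (10 mm plate): yield φR_n = 1.0×0.6×345×10×205 = 424.4 kN; rupture φR_n = 0.75×0.6×450×10×205 = 415.1 kN; take 415.1 kN (rupture).
Governing: min(375.7, 415.1) = 375.7 kN → weld metal.

375.7 kN (weld metal governs)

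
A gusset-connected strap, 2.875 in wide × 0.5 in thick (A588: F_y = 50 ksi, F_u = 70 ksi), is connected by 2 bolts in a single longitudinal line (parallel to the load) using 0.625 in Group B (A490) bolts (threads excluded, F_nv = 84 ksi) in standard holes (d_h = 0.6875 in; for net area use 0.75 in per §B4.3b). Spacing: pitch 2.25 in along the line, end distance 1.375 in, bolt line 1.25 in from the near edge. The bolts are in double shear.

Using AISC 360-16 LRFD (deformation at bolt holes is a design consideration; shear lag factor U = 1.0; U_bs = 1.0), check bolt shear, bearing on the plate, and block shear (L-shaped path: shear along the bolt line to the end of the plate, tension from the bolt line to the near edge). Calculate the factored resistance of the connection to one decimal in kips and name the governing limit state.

Bolt shear: A_b = π(0.625)²/4 = 0.3068 in². φR_n = 0.75 × 84 × 0.3068 × 2 × 2 = 77.3 kips.
Bearing (0.5 in plate, F_u = 70 ksi): end bolts L_c = 1.375 − 0.6875/2 = 1.03125, R_n = min(1.2×1.03125×0.5×70, 2.4×0.625×0.5×70) = 43.313 kips/bolt; interior L_c = 2.25 − 0.6875 = 1.5625, R_n = 52.5 kips/bolt. φR_n = 0.75 × (1×43.313 + 1×52.5) = 71.9 kips.
Block shear: shear path 1×[1.375+1×2.25] = 1×3.625 in, A_gv = 1.8125, A_nv = 1×(3.625 − 1.5×0.75)×0.5 = 1.25 in²; tension to near edge: (1.25 − 0.5×0.75)×0.5 = 0.4375 in². R_n = min(0.6×70×1.25, 0.6×50×1.8125) + 1.0×70×0.4375 = min(52.5, 54.375) + 30.625 = 83.125 kips. φR_n = 0.75 × 83.125 = 62.3 kips.
Governing: min(77.3, 71.9, 62.3) = 62.3 kips → block shear.

62.3 kips (block shear governs)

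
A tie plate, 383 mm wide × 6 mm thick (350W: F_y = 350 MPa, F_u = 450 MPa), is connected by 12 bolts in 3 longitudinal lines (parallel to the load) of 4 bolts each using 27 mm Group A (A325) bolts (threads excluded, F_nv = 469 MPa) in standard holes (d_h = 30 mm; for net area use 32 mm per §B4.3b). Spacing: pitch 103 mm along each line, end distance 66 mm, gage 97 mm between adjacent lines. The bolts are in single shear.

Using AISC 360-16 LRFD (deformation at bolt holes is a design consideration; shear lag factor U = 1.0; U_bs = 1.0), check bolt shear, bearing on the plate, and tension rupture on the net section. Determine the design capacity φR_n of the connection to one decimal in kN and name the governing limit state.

581.2 kN (net-section rupture governs)

Bolt shear: A_b = π(27)²/4 = 572.56 mm². φR_n = 0.75 × 469 × 572.56 × 12 × 1 = 2416.8 kN.
Bearing (6 mm plate, F_u = 450 MPa): end bolts L_c = 66 − 30/2 = 51, R_n = min(1.2×51×6×450, 2.4×27×6×450) = 165.24 kN/bolt; interior L_c = 103 − 30 = 73, R_n = 174.96 kN/bolt. φR_n = 0.75 × (3×165.24 + 9×174.96) = 1552.8 kN.
Tension rupture (net): A_n = (383 − 3×32)×6 = 1722 mm² (U = 1.0, A_e = A_n). φR_n = 0.75 × 450 × 1722 = 581.2 kN.
Governing: min(2416.8, 1552.8, 581.2) = 581.2 kN → net-section rupture.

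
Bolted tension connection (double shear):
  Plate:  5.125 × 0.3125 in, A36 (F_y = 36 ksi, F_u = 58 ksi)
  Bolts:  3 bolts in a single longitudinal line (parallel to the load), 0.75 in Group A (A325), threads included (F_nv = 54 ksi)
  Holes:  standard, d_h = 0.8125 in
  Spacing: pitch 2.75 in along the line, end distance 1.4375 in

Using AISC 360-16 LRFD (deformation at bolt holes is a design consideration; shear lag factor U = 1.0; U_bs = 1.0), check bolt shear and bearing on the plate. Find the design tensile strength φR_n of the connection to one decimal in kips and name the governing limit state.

65.8 kips (bearing governs)

Bolt shear: A_b = π(0.75)²/4 = 0.44179 in². φR_n = 0.75 × 54 × 0.44179 × 3 × 2 = 107.4 kips.
Bearing (0.3125 in plate, F_u = 58 ksi): end bolts L_c = 1.4375 − 0.8125/2 = 1.03125, R_n = min(1.2×1.03125×0.3125×58, 2.4×0.75×0.3125×58) = 22.43 kips/bolt; interior L_c = 2.75 − 0.8125 = 1.9375, R_n = 32.625 kips/bolt. φR_n = 0.75 × (1×22.43 + 2×32.625) = 65.8 kips.
Governing: min(107.4, 65.8) = 65.8 kips → bearing.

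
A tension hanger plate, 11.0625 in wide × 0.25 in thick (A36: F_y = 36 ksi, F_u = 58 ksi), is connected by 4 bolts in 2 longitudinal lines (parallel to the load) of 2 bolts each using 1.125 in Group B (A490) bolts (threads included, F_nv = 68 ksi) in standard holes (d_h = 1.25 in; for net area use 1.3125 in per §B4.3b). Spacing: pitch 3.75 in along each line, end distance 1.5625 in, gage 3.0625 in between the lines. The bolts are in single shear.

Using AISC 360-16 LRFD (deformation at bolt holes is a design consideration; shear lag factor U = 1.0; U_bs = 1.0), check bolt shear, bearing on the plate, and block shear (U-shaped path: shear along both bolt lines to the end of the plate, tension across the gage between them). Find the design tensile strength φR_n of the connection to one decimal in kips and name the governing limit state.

Bolt shear: A_b = π(1.125)²/4 = 0.99402 in². φR_n = 0.75 × 68 × 0.99402 × 4 × 1 = 202.8 kips.
Bearing (0.25 in plate, F_u = 58 ksi): end bolts L_c = 1.5625 − 1.25/2 = 0.9375, R_n = min(1.2×0.9375×0.25×58, 2.4×1.125×0.25×58) = 16.313 kips/bolt; interior L_c = 3.75 − 1.25 = 2.5, R_n = 39.15 kips/bolt. φR_n = 0.75 × (2×16.313 + 2×39.15) = 83.2 kips.
Block shear: shear path 2×[1.5625+1×3.75] = 2×5.3125 in, A_gv = 2.6563, A_nv = 2×(5.3125 − 1.5×1.3125)×0.25 = 1.6719 in²; tension across gage: (3.0625 − 1×1.3125)×0.25 = 0.4375 in². R_n = min(0.6×58×1.6719, 0.6×36×2.6563) + 1.0×58×0.4375 = min(58.182, 57.376) + 25.375 = 82.751 kips. φR_n = 0.75 × 82.751 = 62.1 kips.
Governing: min(202.8, 83.2, 62.1) = 62.1 kips → block shear.

62.1 kips (block shear governs)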